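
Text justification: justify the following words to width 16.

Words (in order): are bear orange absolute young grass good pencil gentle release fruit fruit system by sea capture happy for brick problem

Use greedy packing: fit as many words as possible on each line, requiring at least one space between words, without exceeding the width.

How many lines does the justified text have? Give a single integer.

Line 1: ['are', 'bear', 'orange'] (min_width=15, slack=1)
Line 2: ['absolute', 'young'] (min_width=14, slack=2)
Line 3: ['grass', 'good'] (min_width=10, slack=6)
Line 4: ['pencil', 'gentle'] (min_width=13, slack=3)
Line 5: ['release', 'fruit'] (min_width=13, slack=3)
Line 6: ['fruit', 'system', 'by'] (min_width=15, slack=1)
Line 7: ['sea', 'capture'] (min_width=11, slack=5)
Line 8: ['happy', 'for', 'brick'] (min_width=15, slack=1)
Line 9: ['problem'] (min_width=7, slack=9)
Total lines: 9

Answer: 9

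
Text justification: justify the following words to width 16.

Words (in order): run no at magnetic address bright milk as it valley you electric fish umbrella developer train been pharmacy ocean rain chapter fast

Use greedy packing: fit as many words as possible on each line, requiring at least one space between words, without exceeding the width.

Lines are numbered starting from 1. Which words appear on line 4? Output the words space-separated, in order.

Answer: it valley you

Derivation:
Line 1: ['run', 'no', 'at'] (min_width=9, slack=7)
Line 2: ['magnetic', 'address'] (min_width=16, slack=0)
Line 3: ['bright', 'milk', 'as'] (min_width=14, slack=2)
Line 4: ['it', 'valley', 'you'] (min_width=13, slack=3)
Line 5: ['electric', 'fish'] (min_width=13, slack=3)
Line 6: ['umbrella'] (min_width=8, slack=8)
Line 7: ['developer', 'train'] (min_width=15, slack=1)
Line 8: ['been', 'pharmacy'] (min_width=13, slack=3)
Line 9: ['ocean', 'rain'] (min_width=10, slack=6)
Line 10: ['chapter', 'fast'] (min_width=12, slack=4)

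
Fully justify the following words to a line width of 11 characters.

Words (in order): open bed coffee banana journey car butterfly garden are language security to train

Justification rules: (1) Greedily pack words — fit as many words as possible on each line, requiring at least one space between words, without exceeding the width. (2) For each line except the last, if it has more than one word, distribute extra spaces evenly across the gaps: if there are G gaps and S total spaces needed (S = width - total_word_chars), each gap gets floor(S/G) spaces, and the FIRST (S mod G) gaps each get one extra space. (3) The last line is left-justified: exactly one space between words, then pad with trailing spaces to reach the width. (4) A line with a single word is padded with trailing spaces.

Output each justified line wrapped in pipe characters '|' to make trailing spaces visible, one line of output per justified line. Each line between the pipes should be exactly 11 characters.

Line 1: ['open', 'bed'] (min_width=8, slack=3)
Line 2: ['coffee'] (min_width=6, slack=5)
Line 3: ['banana'] (min_width=6, slack=5)
Line 4: ['journey', 'car'] (min_width=11, slack=0)
Line 5: ['butterfly'] (min_width=9, slack=2)
Line 6: ['garden', 'are'] (min_width=10, slack=1)
Line 7: ['language'] (min_width=8, slack=3)
Line 8: ['security', 'to'] (min_width=11, slack=0)
Line 9: ['train'] (min_width=5, slack=6)

Answer: |open    bed|
|coffee     |
|banana     |
|journey car|
|butterfly  |
|garden  are|
|language   |
|security to|
|train      |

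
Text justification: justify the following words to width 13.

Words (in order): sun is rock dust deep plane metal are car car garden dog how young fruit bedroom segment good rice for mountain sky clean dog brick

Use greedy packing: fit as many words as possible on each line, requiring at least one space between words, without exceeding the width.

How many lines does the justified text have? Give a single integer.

Answer: 12

Derivation:
Line 1: ['sun', 'is', 'rock'] (min_width=11, slack=2)
Line 2: ['dust', 'deep'] (min_width=9, slack=4)
Line 3: ['plane', 'metal'] (min_width=11, slack=2)
Line 4: ['are', 'car', 'car'] (min_width=11, slack=2)
Line 5: ['garden', 'dog'] (min_width=10, slack=3)
Line 6: ['how', 'young'] (min_width=9, slack=4)
Line 7: ['fruit', 'bedroom'] (min_width=13, slack=0)
Line 8: ['segment', 'good'] (min_width=12, slack=1)
Line 9: ['rice', 'for'] (min_width=8, slack=5)
Line 10: ['mountain', 'sky'] (min_width=12, slack=1)
Line 11: ['clean', 'dog'] (min_width=9, slack=4)
Line 12: ['brick'] (min_width=5, slack=8)
Total lines: 12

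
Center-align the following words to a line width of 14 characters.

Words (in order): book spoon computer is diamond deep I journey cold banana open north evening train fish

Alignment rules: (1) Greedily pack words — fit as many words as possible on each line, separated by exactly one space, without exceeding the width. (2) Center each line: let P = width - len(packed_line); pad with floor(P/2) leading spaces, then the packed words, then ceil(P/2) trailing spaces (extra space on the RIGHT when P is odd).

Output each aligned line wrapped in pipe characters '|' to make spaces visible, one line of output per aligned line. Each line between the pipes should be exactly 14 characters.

Line 1: ['book', 'spoon'] (min_width=10, slack=4)
Line 2: ['computer', 'is'] (min_width=11, slack=3)
Line 3: ['diamond', 'deep', 'I'] (min_width=14, slack=0)
Line 4: ['journey', 'cold'] (min_width=12, slack=2)
Line 5: ['banana', 'open'] (min_width=11, slack=3)
Line 6: ['north', 'evening'] (min_width=13, slack=1)
Line 7: ['train', 'fish'] (min_width=10, slack=4)

Answer: |  book spoon  |
| computer is  |
|diamond deep I|
| journey cold |
| banana open  |
|north evening |
|  train fish  |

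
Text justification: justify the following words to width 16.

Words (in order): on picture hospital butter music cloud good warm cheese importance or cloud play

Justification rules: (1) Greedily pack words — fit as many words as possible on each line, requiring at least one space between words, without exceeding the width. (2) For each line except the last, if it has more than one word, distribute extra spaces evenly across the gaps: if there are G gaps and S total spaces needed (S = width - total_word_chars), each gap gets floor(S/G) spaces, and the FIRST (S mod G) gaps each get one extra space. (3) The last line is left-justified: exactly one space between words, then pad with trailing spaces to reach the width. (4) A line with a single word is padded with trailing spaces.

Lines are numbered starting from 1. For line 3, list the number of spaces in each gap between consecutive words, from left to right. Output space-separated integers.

Answer: 1 1

Derivation:
Line 1: ['on', 'picture'] (min_width=10, slack=6)
Line 2: ['hospital', 'butter'] (min_width=15, slack=1)
Line 3: ['music', 'cloud', 'good'] (min_width=16, slack=0)
Line 4: ['warm', 'cheese'] (min_width=11, slack=5)
Line 5: ['importance', 'or'] (min_width=13, slack=3)
Line 6: ['cloud', 'play'] (min_width=10, slack=6)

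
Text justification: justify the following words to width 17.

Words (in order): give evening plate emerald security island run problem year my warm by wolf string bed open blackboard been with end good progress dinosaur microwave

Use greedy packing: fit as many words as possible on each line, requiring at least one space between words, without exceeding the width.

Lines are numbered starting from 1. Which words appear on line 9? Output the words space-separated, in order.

Answer: progress dinosaur

Derivation:
Line 1: ['give', 'evening'] (min_width=12, slack=5)
Line 2: ['plate', 'emerald'] (min_width=13, slack=4)
Line 3: ['security', 'island'] (min_width=15, slack=2)
Line 4: ['run', 'problem', 'year'] (min_width=16, slack=1)
Line 5: ['my', 'warm', 'by', 'wolf'] (min_width=15, slack=2)
Line 6: ['string', 'bed', 'open'] (min_width=15, slack=2)
Line 7: ['blackboard', 'been'] (min_width=15, slack=2)
Line 8: ['with', 'end', 'good'] (min_width=13, slack=4)
Line 9: ['progress', 'dinosaur'] (min_width=17, slack=0)
Line 10: ['microwave'] (min_width=9, slack=8)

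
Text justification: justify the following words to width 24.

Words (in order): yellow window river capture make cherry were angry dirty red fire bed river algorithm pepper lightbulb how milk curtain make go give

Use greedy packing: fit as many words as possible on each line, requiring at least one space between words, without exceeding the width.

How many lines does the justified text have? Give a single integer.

Answer: 6

Derivation:
Line 1: ['yellow', 'window', 'river'] (min_width=19, slack=5)
Line 2: ['capture', 'make', 'cherry', 'were'] (min_width=24, slack=0)
Line 3: ['angry', 'dirty', 'red', 'fire', 'bed'] (min_width=24, slack=0)
Line 4: ['river', 'algorithm', 'pepper'] (min_width=22, slack=2)
Line 5: ['lightbulb', 'how', 'milk'] (min_width=18, slack=6)
Line 6: ['curtain', 'make', 'go', 'give'] (min_width=20, slack=4)
Total lines: 6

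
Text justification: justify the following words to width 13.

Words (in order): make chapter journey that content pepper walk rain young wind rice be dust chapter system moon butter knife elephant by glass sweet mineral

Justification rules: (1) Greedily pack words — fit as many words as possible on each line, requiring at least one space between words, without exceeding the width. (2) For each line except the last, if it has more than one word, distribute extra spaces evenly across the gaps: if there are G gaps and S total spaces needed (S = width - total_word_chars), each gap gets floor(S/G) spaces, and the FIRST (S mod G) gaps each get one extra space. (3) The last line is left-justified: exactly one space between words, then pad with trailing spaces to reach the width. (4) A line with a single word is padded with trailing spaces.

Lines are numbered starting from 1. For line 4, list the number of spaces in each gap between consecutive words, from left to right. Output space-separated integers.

Line 1: ['make', 'chapter'] (min_width=12, slack=1)
Line 2: ['journey', 'that'] (min_width=12, slack=1)
Line 3: ['content'] (min_width=7, slack=6)
Line 4: ['pepper', 'walk'] (min_width=11, slack=2)
Line 5: ['rain', 'young'] (min_width=10, slack=3)
Line 6: ['wind', 'rice', 'be'] (min_width=12, slack=1)
Line 7: ['dust', 'chapter'] (min_width=12, slack=1)
Line 8: ['system', 'moon'] (min_width=11, slack=2)
Line 9: ['butter', 'knife'] (min_width=12, slack=1)
Line 10: ['elephant', 'by'] (min_width=11, slack=2)
Line 11: ['glass', 'sweet'] (min_width=11, slack=2)
Line 12: ['mineral'] (min_width=7, slack=6)

Answer: 3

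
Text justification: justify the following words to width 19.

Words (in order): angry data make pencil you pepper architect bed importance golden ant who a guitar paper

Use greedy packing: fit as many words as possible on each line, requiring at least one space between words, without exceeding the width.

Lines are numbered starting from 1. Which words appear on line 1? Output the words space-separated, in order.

Answer: angry data make

Derivation:
Line 1: ['angry', 'data', 'make'] (min_width=15, slack=4)
Line 2: ['pencil', 'you', 'pepper'] (min_width=17, slack=2)
Line 3: ['architect', 'bed'] (min_width=13, slack=6)
Line 4: ['importance', 'golden'] (min_width=17, slack=2)
Line 5: ['ant', 'who', 'a', 'guitar'] (min_width=16, slack=3)
Line 6: ['paper'] (min_width=5, slack=14)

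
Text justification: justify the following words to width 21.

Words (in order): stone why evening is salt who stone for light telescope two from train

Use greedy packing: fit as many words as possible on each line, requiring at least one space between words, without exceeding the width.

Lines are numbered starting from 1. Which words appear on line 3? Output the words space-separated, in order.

Line 1: ['stone', 'why', 'evening', 'is'] (min_width=20, slack=1)
Line 2: ['salt', 'who', 'stone', 'for'] (min_width=18, slack=3)
Line 3: ['light', 'telescope', 'two'] (min_width=19, slack=2)
Line 4: ['from', 'train'] (min_width=10, slack=11)

Answer: light telescope two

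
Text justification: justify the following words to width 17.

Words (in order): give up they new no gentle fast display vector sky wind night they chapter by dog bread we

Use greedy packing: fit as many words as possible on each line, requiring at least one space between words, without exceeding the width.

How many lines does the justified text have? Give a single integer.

Line 1: ['give', 'up', 'they', 'new'] (min_width=16, slack=1)
Line 2: ['no', 'gentle', 'fast'] (min_width=14, slack=3)
Line 3: ['display', 'vector'] (min_width=14, slack=3)
Line 4: ['sky', 'wind', 'night'] (min_width=14, slack=3)
Line 5: ['they', 'chapter', 'by'] (min_width=15, slack=2)
Line 6: ['dog', 'bread', 'we'] (min_width=12, slack=5)
Total lines: 6

Answer: 6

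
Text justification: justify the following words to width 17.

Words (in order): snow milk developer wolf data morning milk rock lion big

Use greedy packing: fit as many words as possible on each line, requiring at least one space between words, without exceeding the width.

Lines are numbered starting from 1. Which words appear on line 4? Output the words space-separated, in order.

Line 1: ['snow', 'milk'] (min_width=9, slack=8)
Line 2: ['developer', 'wolf'] (min_width=14, slack=3)
Line 3: ['data', 'morning', 'milk'] (min_width=17, slack=0)
Line 4: ['rock', 'lion', 'big'] (min_width=13, slack=4)

Answer: rock lion big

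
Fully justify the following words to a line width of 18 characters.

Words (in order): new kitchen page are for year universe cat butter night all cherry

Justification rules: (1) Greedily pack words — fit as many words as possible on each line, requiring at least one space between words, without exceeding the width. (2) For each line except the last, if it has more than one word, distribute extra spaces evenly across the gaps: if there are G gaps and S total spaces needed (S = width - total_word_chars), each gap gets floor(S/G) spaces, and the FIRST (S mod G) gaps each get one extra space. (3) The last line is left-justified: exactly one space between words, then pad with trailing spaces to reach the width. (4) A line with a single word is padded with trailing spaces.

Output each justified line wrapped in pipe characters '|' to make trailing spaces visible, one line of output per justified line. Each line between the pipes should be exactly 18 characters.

Answer: |new  kitchen  page|
|are    for    year|
|universe       cat|
|butter  night  all|
|cherry            |

Derivation:
Line 1: ['new', 'kitchen', 'page'] (min_width=16, slack=2)
Line 2: ['are', 'for', 'year'] (min_width=12, slack=6)
Line 3: ['universe', 'cat'] (min_width=12, slack=6)
Line 4: ['butter', 'night', 'all'] (min_width=16, slack=2)
Line 5: ['cherry'] (min_width=6, slack=12)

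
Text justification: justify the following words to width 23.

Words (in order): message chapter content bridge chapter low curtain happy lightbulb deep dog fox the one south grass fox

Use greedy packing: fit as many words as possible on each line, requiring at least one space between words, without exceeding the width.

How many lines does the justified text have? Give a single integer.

Line 1: ['message', 'chapter', 'content'] (min_width=23, slack=0)
Line 2: ['bridge', 'chapter', 'low'] (min_width=18, slack=5)
Line 3: ['curtain', 'happy', 'lightbulb'] (min_width=23, slack=0)
Line 4: ['deep', 'dog', 'fox', 'the', 'one'] (min_width=20, slack=3)
Line 5: ['south', 'grass', 'fox'] (min_width=15, slack=8)
Total lines: 5

Answer: 5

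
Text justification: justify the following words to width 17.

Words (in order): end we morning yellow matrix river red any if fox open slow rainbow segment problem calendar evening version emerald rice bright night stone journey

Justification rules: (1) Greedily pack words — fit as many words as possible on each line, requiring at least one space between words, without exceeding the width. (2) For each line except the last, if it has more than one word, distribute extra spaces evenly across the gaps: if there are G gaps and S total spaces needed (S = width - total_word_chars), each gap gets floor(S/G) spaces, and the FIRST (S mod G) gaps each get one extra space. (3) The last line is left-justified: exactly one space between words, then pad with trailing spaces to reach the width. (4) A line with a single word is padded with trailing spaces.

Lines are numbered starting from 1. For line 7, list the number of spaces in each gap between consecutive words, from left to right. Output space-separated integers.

Line 1: ['end', 'we', 'morning'] (min_width=14, slack=3)
Line 2: ['yellow', 'matrix'] (min_width=13, slack=4)
Line 3: ['river', 'red', 'any', 'if'] (min_width=16, slack=1)
Line 4: ['fox', 'open', 'slow'] (min_width=13, slack=4)
Line 5: ['rainbow', 'segment'] (min_width=15, slack=2)
Line 6: ['problem', 'calendar'] (min_width=16, slack=1)
Line 7: ['evening', 'version'] (min_width=15, slack=2)
Line 8: ['emerald', 'rice'] (min_width=12, slack=5)
Line 9: ['bright', 'night'] (min_width=12, slack=5)
Line 10: ['stone', 'journey'] (min_width=13, slack=4)

Answer: 3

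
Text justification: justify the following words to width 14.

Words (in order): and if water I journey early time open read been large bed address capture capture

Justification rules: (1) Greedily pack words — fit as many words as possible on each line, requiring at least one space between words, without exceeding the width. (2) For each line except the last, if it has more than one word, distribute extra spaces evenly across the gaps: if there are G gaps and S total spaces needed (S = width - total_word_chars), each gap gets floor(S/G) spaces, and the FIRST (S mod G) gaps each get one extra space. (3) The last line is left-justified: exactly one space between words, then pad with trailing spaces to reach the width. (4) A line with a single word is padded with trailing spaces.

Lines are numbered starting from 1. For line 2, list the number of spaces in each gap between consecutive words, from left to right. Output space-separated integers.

Answer: 2

Derivation:
Line 1: ['and', 'if', 'water', 'I'] (min_width=14, slack=0)
Line 2: ['journey', 'early'] (min_width=13, slack=1)
Line 3: ['time', 'open', 'read'] (min_width=14, slack=0)
Line 4: ['been', 'large', 'bed'] (min_width=14, slack=0)
Line 5: ['address'] (min_width=7, slack=7)
Line 6: ['capture'] (min_width=7, slack=7)
Line 7: ['capture'] (min_width=7, slack=7)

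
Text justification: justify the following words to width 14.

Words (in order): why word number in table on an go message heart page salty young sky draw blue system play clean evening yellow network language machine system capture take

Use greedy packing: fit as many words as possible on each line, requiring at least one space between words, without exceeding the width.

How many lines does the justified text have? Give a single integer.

Line 1: ['why', 'word'] (min_width=8, slack=6)
Line 2: ['number', 'in'] (min_width=9, slack=5)
Line 3: ['table', 'on', 'an', 'go'] (min_width=14, slack=0)
Line 4: ['message', 'heart'] (min_width=13, slack=1)
Line 5: ['page', 'salty'] (min_width=10, slack=4)
Line 6: ['young', 'sky', 'draw'] (min_width=14, slack=0)
Line 7: ['blue', 'system'] (min_width=11, slack=3)
Line 8: ['play', 'clean'] (min_width=10, slack=4)
Line 9: ['evening', 'yellow'] (min_width=14, slack=0)
Line 10: ['network'] (min_width=7, slack=7)
Line 11: ['language'] (min_width=8, slack=6)
Line 12: ['machine', 'system'] (min_width=14, slack=0)
Line 13: ['capture', 'take'] (min_width=12, slack=2)
Total lines: 13

Answer: 13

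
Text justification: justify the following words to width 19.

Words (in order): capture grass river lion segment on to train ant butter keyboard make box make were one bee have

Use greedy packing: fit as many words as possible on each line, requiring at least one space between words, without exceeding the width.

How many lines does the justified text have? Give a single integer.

Answer: 6

Derivation:
Line 1: ['capture', 'grass', 'river'] (min_width=19, slack=0)
Line 2: ['lion', 'segment', 'on', 'to'] (min_width=18, slack=1)
Line 3: ['train', 'ant', 'butter'] (min_width=16, slack=3)
Line 4: ['keyboard', 'make', 'box'] (min_width=17, slack=2)
Line 5: ['make', 'were', 'one', 'bee'] (min_width=17, slack=2)
Line 6: ['have'] (min_width=4, slack=15)
Total lines: 6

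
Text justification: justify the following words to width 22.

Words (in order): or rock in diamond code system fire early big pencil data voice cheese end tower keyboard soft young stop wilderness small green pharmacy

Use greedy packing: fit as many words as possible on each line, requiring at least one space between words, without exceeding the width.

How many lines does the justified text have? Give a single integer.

Answer: 7

Derivation:
Line 1: ['or', 'rock', 'in', 'diamond'] (min_width=18, slack=4)
Line 2: ['code', 'system', 'fire', 'early'] (min_width=22, slack=0)
Line 3: ['big', 'pencil', 'data', 'voice'] (min_width=21, slack=1)
Line 4: ['cheese', 'end', 'tower'] (min_width=16, slack=6)
Line 5: ['keyboard', 'soft', 'young'] (min_width=19, slack=3)
Line 6: ['stop', 'wilderness', 'small'] (min_width=21, slack=1)
Line 7: ['green', 'pharmacy'] (min_width=14, slack=8)
Total lines: 7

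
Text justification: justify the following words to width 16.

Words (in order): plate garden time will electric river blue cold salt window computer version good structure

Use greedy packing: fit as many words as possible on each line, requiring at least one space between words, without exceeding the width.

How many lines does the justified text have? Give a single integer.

Answer: 7

Derivation:
Line 1: ['plate', 'garden'] (min_width=12, slack=4)
Line 2: ['time', 'will'] (min_width=9, slack=7)
Line 3: ['electric', 'river'] (min_width=14, slack=2)
Line 4: ['blue', 'cold', 'salt'] (min_width=14, slack=2)
Line 5: ['window', 'computer'] (min_width=15, slack=1)
Line 6: ['version', 'good'] (min_width=12, slack=4)
Line 7: ['structure'] (min_width=9, slack=7)
Total lines: 7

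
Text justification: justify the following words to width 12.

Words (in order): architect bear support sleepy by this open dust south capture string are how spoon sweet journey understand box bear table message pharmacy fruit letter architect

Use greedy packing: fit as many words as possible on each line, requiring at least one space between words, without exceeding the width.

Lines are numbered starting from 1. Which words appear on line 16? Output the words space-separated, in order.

Line 1: ['architect'] (min_width=9, slack=3)
Line 2: ['bear', 'support'] (min_width=12, slack=0)
Line 3: ['sleepy', 'by'] (min_width=9, slack=3)
Line 4: ['this', 'open'] (min_width=9, slack=3)
Line 5: ['dust', 'south'] (min_width=10, slack=2)
Line 6: ['capture'] (min_width=7, slack=5)
Line 7: ['string', 'are'] (min_width=10, slack=2)
Line 8: ['how', 'spoon'] (min_width=9, slack=3)
Line 9: ['sweet'] (min_width=5, slack=7)
Line 10: ['journey'] (min_width=7, slack=5)
Line 11: ['understand'] (min_width=10, slack=2)
Line 12: ['box', 'bear'] (min_width=8, slack=4)
Line 13: ['table'] (min_width=5, slack=7)
Line 14: ['message'] (min_width=7, slack=5)
Line 15: ['pharmacy'] (min_width=8, slack=4)
Line 16: ['fruit', 'letter'] (min_width=12, slack=0)
Line 17: ['architect'] (min_width=9, slack=3)

Answer: fruit letter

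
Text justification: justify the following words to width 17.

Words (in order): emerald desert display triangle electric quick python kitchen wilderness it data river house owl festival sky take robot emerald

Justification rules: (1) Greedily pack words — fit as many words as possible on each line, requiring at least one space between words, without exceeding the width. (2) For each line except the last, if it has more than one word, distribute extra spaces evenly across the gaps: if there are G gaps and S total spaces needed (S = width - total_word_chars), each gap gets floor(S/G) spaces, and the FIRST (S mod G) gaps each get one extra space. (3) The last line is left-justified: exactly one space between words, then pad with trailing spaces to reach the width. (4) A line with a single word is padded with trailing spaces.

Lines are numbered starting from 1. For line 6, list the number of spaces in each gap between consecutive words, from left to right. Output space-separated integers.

Line 1: ['emerald', 'desert'] (min_width=14, slack=3)
Line 2: ['display', 'triangle'] (min_width=16, slack=1)
Line 3: ['electric', 'quick'] (min_width=14, slack=3)
Line 4: ['python', 'kitchen'] (min_width=14, slack=3)
Line 5: ['wilderness', 'it'] (min_width=13, slack=4)
Line 6: ['data', 'river', 'house'] (min_width=16, slack=1)
Line 7: ['owl', 'festival', 'sky'] (min_width=16, slack=1)
Line 8: ['take', 'robot'] (min_width=10, slack=7)
Line 9: ['emerald'] (min_width=7, slack=10)

Answer: 2 1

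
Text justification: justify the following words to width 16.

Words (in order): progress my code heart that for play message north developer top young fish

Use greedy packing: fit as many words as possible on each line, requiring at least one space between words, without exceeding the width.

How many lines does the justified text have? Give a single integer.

Answer: 5

Derivation:
Line 1: ['progress', 'my', 'code'] (min_width=16, slack=0)
Line 2: ['heart', 'that', 'for'] (min_width=14, slack=2)
Line 3: ['play', 'message'] (min_width=12, slack=4)
Line 4: ['north', 'developer'] (min_width=15, slack=1)
Line 5: ['top', 'young', 'fish'] (min_width=14, slack=2)
Total lines: 5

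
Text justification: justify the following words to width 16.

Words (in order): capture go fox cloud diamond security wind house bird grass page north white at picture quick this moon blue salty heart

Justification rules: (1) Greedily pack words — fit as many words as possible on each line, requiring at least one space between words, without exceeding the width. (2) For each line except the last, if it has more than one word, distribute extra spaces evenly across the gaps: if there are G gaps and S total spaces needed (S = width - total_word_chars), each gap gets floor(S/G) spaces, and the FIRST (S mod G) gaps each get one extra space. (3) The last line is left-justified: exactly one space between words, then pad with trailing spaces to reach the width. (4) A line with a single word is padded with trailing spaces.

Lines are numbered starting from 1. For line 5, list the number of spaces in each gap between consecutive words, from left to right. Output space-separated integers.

Line 1: ['capture', 'go', 'fox'] (min_width=14, slack=2)
Line 2: ['cloud', 'diamond'] (min_width=13, slack=3)
Line 3: ['security', 'wind'] (min_width=13, slack=3)
Line 4: ['house', 'bird', 'grass'] (min_width=16, slack=0)
Line 5: ['page', 'north', 'white'] (min_width=16, slack=0)
Line 6: ['at', 'picture', 'quick'] (min_width=16, slack=0)
Line 7: ['this', 'moon', 'blue'] (min_width=14, slack=2)
Line 8: ['salty', 'heart'] (min_width=11, slack=5)

Answer: 1 1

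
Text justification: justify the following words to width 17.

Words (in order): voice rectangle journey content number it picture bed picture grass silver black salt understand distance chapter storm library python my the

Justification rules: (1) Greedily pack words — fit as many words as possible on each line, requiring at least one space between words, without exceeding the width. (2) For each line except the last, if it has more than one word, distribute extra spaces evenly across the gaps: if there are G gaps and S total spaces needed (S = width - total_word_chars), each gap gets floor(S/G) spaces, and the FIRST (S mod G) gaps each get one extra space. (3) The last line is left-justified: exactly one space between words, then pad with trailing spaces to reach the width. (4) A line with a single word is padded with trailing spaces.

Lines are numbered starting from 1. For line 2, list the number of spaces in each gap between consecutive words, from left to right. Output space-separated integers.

Line 1: ['voice', 'rectangle'] (min_width=15, slack=2)
Line 2: ['journey', 'content'] (min_width=15, slack=2)
Line 3: ['number', 'it', 'picture'] (min_width=17, slack=0)
Line 4: ['bed', 'picture', 'grass'] (min_width=17, slack=0)
Line 5: ['silver', 'black', 'salt'] (min_width=17, slack=0)
Line 6: ['understand'] (min_width=10, slack=7)
Line 7: ['distance', 'chapter'] (min_width=16, slack=1)
Line 8: ['storm', 'library'] (min_width=13, slack=4)
Line 9: ['python', 'my', 'the'] (min_width=13, slack=4)

Answer: 3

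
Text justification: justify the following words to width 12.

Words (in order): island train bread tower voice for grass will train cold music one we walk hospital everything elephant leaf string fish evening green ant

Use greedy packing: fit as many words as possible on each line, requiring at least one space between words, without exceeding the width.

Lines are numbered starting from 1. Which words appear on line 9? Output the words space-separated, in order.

Answer: everything

Derivation:
Line 1: ['island', 'train'] (min_width=12, slack=0)
Line 2: ['bread', 'tower'] (min_width=11, slack=1)
Line 3: ['voice', 'for'] (min_width=9, slack=3)
Line 4: ['grass', 'will'] (min_width=10, slack=2)
Line 5: ['train', 'cold'] (min_width=10, slack=2)
Line 6: ['music', 'one', 'we'] (min_width=12, slack=0)
Line 7: ['walk'] (min_width=4, slack=8)
Line 8: ['hospital'] (min_width=8, slack=4)
Line 9: ['everything'] (min_width=10, slack=2)
Line 10: ['elephant'] (min_width=8, slack=4)
Line 11: ['leaf', 'string'] (min_width=11, slack=1)
Line 12: ['fish', 'evening'] (min_width=12, slack=0)
Line 13: ['green', 'ant'] (min_width=9, slack=3)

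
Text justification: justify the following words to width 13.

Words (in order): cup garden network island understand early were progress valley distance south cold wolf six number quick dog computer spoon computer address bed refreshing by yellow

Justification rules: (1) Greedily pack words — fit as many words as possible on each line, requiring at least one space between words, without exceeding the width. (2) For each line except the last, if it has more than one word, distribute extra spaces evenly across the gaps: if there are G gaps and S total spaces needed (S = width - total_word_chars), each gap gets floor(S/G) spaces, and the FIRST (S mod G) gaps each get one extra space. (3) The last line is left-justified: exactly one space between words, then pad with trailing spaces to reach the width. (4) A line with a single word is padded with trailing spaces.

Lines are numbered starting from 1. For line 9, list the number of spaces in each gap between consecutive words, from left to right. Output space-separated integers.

Answer: 4

Derivation:
Line 1: ['cup', 'garden'] (min_width=10, slack=3)
Line 2: ['network'] (min_width=7, slack=6)
Line 3: ['island'] (min_width=6, slack=7)
Line 4: ['understand'] (min_width=10, slack=3)
Line 5: ['early', 'were'] (min_width=10, slack=3)
Line 6: ['progress'] (min_width=8, slack=5)
Line 7: ['valley'] (min_width=6, slack=7)
Line 8: ['distance'] (min_width=8, slack=5)
Line 9: ['south', 'cold'] (min_width=10, slack=3)
Line 10: ['wolf', 'six'] (min_width=8, slack=5)
Line 11: ['number', 'quick'] (min_width=12, slack=1)
Line 12: ['dog', 'computer'] (min_width=12, slack=1)
Line 13: ['spoon'] (min_width=5, slack=8)
Line 14: ['computer'] (min_width=8, slack=5)
Line 15: ['address', 'bed'] (min_width=11, slack=2)
Line 16: ['refreshing', 'by'] (min_width=13, slack=0)
Line 17: ['yellow'] (min_width=6, slack=7)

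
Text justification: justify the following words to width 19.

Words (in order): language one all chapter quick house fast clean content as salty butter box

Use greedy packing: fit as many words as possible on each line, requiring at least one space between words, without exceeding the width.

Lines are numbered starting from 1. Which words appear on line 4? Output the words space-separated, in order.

Line 1: ['language', 'one', 'all'] (min_width=16, slack=3)
Line 2: ['chapter', 'quick', 'house'] (min_width=19, slack=0)
Line 3: ['fast', 'clean', 'content'] (min_width=18, slack=1)
Line 4: ['as', 'salty', 'butter', 'box'] (min_width=19, slack=0)

Answer: as salty butter box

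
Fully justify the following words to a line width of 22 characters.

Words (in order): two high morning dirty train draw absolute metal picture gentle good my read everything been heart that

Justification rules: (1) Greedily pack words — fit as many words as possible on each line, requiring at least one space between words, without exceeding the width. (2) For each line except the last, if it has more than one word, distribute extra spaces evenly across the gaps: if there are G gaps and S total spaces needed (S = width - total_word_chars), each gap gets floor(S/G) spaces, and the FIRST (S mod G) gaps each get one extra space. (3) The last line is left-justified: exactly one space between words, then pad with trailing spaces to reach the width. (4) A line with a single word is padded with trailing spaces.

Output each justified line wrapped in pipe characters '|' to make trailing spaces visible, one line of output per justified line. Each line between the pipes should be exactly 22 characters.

Line 1: ['two', 'high', 'morning', 'dirty'] (min_width=22, slack=0)
Line 2: ['train', 'draw', 'absolute'] (min_width=19, slack=3)
Line 3: ['metal', 'picture', 'gentle'] (min_width=20, slack=2)
Line 4: ['good', 'my', 'read'] (min_width=12, slack=10)
Line 5: ['everything', 'been', 'heart'] (min_width=21, slack=1)
Line 6: ['that'] (min_width=4, slack=18)

Answer: |two high morning dirty|
|train   draw  absolute|
|metal  picture  gentle|
|good      my      read|
|everything  been heart|
|that                  |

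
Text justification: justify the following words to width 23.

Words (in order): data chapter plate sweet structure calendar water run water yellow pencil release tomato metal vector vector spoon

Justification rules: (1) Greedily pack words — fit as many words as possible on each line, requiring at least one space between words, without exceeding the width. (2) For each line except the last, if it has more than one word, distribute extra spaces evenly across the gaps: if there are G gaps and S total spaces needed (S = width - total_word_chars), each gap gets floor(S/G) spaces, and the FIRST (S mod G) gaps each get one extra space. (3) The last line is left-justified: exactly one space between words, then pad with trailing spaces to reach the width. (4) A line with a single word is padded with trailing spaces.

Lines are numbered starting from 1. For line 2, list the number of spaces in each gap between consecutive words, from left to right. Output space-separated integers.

Answer: 9

Derivation:
Line 1: ['data', 'chapter', 'plate'] (min_width=18, slack=5)
Line 2: ['sweet', 'structure'] (min_width=15, slack=8)
Line 3: ['calendar', 'water', 'run'] (min_width=18, slack=5)
Line 4: ['water', 'yellow', 'pencil'] (min_width=19, slack=4)
Line 5: ['release', 'tomato', 'metal'] (min_width=20, slack=3)
Line 6: ['vector', 'vector', 'spoon'] (min_width=19, slack=4)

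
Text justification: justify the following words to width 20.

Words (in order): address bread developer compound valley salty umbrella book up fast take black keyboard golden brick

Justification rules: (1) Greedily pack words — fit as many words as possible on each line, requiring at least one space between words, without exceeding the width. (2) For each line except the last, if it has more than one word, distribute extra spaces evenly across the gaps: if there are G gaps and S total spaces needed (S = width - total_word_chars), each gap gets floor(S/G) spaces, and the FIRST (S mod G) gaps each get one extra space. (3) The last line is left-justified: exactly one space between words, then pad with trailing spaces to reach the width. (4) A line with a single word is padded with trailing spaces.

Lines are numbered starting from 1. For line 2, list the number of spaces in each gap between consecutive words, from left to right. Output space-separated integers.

Answer: 3

Derivation:
Line 1: ['address', 'bread'] (min_width=13, slack=7)
Line 2: ['developer', 'compound'] (min_width=18, slack=2)
Line 3: ['valley', 'salty'] (min_width=12, slack=8)
Line 4: ['umbrella', 'book', 'up'] (min_width=16, slack=4)
Line 5: ['fast', 'take', 'black'] (min_width=15, slack=5)
Line 6: ['keyboard', 'golden'] (min_width=15, slack=5)
Line 7: ['brick'] (min_width=5, slack=15)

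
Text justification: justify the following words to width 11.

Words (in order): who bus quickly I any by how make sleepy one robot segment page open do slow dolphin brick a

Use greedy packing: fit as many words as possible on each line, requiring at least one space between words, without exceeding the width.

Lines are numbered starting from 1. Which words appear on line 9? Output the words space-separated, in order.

Line 1: ['who', 'bus'] (min_width=7, slack=4)
Line 2: ['quickly', 'I'] (min_width=9, slack=2)
Line 3: ['any', 'by', 'how'] (min_width=10, slack=1)
Line 4: ['make', 'sleepy'] (min_width=11, slack=0)
Line 5: ['one', 'robot'] (min_width=9, slack=2)
Line 6: ['segment'] (min_width=7, slack=4)
Line 7: ['page', 'open'] (min_width=9, slack=2)
Line 8: ['do', 'slow'] (min_width=7, slack=4)
Line 9: ['dolphin'] (min_width=7, slack=4)
Line 10: ['brick', 'a'] (min_width=7, slack=4)

Answer: dolphin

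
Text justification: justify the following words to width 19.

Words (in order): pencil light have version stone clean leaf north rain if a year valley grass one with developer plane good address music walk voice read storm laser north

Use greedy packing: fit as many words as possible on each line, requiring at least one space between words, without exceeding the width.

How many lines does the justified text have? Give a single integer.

Line 1: ['pencil', 'light', 'have'] (min_width=17, slack=2)
Line 2: ['version', 'stone', 'clean'] (min_width=19, slack=0)
Line 3: ['leaf', 'north', 'rain', 'if'] (min_width=18, slack=1)
Line 4: ['a', 'year', 'valley', 'grass'] (min_width=19, slack=0)
Line 5: ['one', 'with', 'developer'] (min_width=18, slack=1)
Line 6: ['plane', 'good', 'address'] (min_width=18, slack=1)
Line 7: ['music', 'walk', 'voice'] (min_width=16, slack=3)
Line 8: ['read', 'storm', 'laser'] (min_width=16, slack=3)
Line 9: ['north'] (min_width=5, slack=14)
Total lines: 9

Answer: 9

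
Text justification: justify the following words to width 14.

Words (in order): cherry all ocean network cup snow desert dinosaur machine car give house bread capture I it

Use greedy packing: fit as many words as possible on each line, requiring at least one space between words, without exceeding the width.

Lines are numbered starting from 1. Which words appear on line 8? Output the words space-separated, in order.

Line 1: ['cherry', 'all'] (min_width=10, slack=4)
Line 2: ['ocean', 'network'] (min_width=13, slack=1)
Line 3: ['cup', 'snow'] (min_width=8, slack=6)
Line 4: ['desert'] (min_width=6, slack=8)
Line 5: ['dinosaur'] (min_width=8, slack=6)
Line 6: ['machine', 'car'] (min_width=11, slack=3)
Line 7: ['give', 'house'] (min_width=10, slack=4)
Line 8: ['bread', 'capture'] (min_width=13, slack=1)
Line 9: ['I', 'it'] (min_width=4, slack=10)

Answer: bread capture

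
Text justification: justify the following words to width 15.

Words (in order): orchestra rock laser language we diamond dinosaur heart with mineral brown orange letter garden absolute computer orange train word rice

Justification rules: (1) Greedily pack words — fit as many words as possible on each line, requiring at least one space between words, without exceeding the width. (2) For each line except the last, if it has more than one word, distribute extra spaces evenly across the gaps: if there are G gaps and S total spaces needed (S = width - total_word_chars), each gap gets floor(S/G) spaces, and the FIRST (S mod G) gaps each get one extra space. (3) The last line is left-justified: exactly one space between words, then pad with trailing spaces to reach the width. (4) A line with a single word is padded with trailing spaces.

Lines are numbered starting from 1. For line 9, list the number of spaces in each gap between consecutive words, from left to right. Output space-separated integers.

Answer: 1

Derivation:
Line 1: ['orchestra', 'rock'] (min_width=14, slack=1)
Line 2: ['laser', 'language'] (min_width=14, slack=1)
Line 3: ['we', 'diamond'] (min_width=10, slack=5)
Line 4: ['dinosaur', 'heart'] (min_width=14, slack=1)
Line 5: ['with', 'mineral'] (min_width=12, slack=3)
Line 6: ['brown', 'orange'] (min_width=12, slack=3)
Line 7: ['letter', 'garden'] (min_width=13, slack=2)
Line 8: ['absolute'] (min_width=8, slack=7)
Line 9: ['computer', 'orange'] (min_width=15, slack=0)
Line 10: ['train', 'word', 'rice'] (min_width=15, slack=0)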